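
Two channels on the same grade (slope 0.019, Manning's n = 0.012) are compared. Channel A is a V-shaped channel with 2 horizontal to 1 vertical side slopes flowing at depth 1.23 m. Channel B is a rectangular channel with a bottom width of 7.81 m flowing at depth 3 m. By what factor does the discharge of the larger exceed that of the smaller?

Channel A: For a triangular section with side slope z = 2: A = zy² = 2×1.23² = 3.026 m²; P = 2y√(1+z²) = 2×1.23×2.236 = 5.501 m. Hydraulic radius R = A/P = 3.026/5.501 = 0.5501 m. Q_A = (1/0.012)·3.026·0.5501^(2/3)·√0.019 = 23.33 m³/s.
Channel B: Flow area A = b·y = 7.81 × 3 = 23.43 m². Wetted perimeter P = b + 2y = 7.81 + 2×3 = 13.81 m. Hydraulic radius R = A/P = 23.43/13.81 = 1.697 m. Q_B = (1/0.012)·23.43·1.697^(2/3)·√0.019 = 382.8 m³/s.
The larger discharge is 382.8 m³/s and the smaller is 23.33 m³/s; the ratio is 16.4.

16.4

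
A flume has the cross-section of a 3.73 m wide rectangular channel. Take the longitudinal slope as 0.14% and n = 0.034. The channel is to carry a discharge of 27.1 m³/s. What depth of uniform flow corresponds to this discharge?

y_n = 5.32 m

Manning's equation rearranged: A R^(2/3) = nQ / (1·√S) = 0.034 × 27.1 / (√0.0014) = 24.63.
Trying y = 3.94 m: A R^(2/3) = 17.2 — short.
Trying y = 5.84 m: A R^(2/3) = 27.44 — over.
Trying y = 5.32 m: A R^(2/3) = 24.61 — matches.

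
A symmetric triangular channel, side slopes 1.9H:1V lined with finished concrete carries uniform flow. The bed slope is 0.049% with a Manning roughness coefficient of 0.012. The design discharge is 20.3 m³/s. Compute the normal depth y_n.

y_n = 2.37 m

Manning's equation rearranged: A R^(2/3) = nQ / (1·√S) = 0.012 × 20.3 / (√0.00049) = 11.
At y = 2.08 m: A R^(2/3) = 7.777 — short.
At y = 2.66 m: A R^(2/3) = 14.99 — over.
At y = 2.37 m: A R^(2/3) = 11.02 — matches.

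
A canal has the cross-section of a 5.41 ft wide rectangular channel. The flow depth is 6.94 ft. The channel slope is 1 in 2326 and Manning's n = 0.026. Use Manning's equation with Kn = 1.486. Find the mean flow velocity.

Flow area A = b·y = 5.41 × 6.94 = 37.55 ft². Wetted perimeter P = b + 2y = 5.41 + 2×6.94 = 19.29 ft.
Hydraulic radius R = A/P = 37.55/19.29 = 1.946 ft.
From Manning's equation, V = (1.486/n) R^(2/3) S^(1/2) = (1.486/0.026) × 1.946^(2/3) × 0.0004299^(1/2) = 1.85 ft/s.

V = 1.85 ft/s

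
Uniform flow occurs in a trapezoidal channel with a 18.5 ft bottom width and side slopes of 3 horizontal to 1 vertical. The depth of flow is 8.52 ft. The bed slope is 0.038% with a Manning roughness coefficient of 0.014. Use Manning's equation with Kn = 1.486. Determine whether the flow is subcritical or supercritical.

subcritical

With bottom width b = 18.5 ft and side slope z = 3: A = (b + zy)y = (18.5 + 3×8.52)×8.52 = 375.4 ft²; P = b + 2y√(1+z²) = 18.5 + 2×8.52×3.162 = 72.39 ft.
Hydraulic radius R = A/P = 375.4/72.39 = 5.186 ft.
V = (1.486/n) R^(2/3) √S = (1.486/0.014) × 5.186^(2/3) × √0.00038 = 6.199 ft/s. Hydraulic depth D_h = A/T = 375.4/69.62 = 5.392 ft.
Froude number Fr = V/√(g·D_h) = 6.199/√(32.2×5.392) = 0.47, which is less than 1, so the flow is subcritical.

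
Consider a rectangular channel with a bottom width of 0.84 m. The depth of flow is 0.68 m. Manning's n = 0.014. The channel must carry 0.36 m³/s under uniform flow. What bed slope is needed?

Flow area A = b·y = 0.84 × 0.68 = 0.5712 m². Wetted perimeter P = b + 2y = 0.84 + 2×0.68 = 2.2 m.
Hydraulic radius R = A/P = 0.5712/2.2 = 0.2596 m.
From Manning's equation, S = [nQ / (1 A R^(2/3))]² = [0.014 × 0.36 / (1 × 0.5712 × 0.2596^(2/3))]² = 0.00047.

S = 0.00047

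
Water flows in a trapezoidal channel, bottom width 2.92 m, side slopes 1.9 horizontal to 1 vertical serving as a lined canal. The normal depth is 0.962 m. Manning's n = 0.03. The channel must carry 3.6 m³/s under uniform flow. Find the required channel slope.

With bottom width b = 2.92 m and side slope z = 1.9: A = (b + zy)y = (2.92 + 1.9×0.962)×0.962 = 4.567 m²; P = b + 2y√(1+z²) = 2.92 + 2×0.962×2.147 = 7.051 m.
Hydraulic radius R = A/P = 4.567/7.051 = 0.6478 m.
From Manning's equation, S = [nQ / (1 A R^(2/3))]² = [0.03 × 3.6 / (1 × 4.567 × 0.6478^(2/3))]² = 0.000998.

S = 0.000998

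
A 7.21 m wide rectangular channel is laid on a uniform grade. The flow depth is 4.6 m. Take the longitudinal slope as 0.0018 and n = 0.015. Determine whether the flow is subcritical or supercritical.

subcritical

Flow area A = b·y = 7.21 × 4.6 = 33.17 m². Wetted perimeter P = b + 2y = 7.21 + 2×4.6 = 16.41 m.
Hydraulic radius R = A/P = 33.17/16.41 = 2.021 m.
V = (1/n) R^(2/3) √S = (1/0.015) × 2.021^(2/3) × √0.0018 = 4.521 m/s. Hydraulic depth D_h = A/T = 33.17/7.21 = 4.6 m.
Froude number Fr = V/√(g·D_h) = 4.521/√(9.81×4.6) = 0.673, which is less than 1, so the flow is subcritical.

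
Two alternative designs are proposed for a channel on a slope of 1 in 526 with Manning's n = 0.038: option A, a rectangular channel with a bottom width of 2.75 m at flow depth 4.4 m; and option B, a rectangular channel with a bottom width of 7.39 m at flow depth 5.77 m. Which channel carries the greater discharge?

channel B

Channel A: Flow area A = b·y = 2.75 × 4.4 = 12.1 m². Wetted perimeter P = b + 2y = 2.75 + 2×4.4 = 11.55 m. Hydraulic radius R = A/P = 12.1/11.55 = 1.048 m. Q_A = (1/0.038)·12.1·1.048^(2/3)·√0.001901 = 14.32 m³/s.
Channel B: Flow area A = b·y = 7.39 × 5.77 = 42.64 m². Wetted perimeter P = b + 2y = 7.39 + 2×5.77 = 18.93 m. Hydraulic radius R = A/P = 42.64/18.93 = 2.253 m. Q_B = (1/0.038)·42.64·2.253^(2/3)·√0.001901 = 84.07 m³/s.
Q_A = 14.32 m³/s vs Q_B = 84.07 m³/s, so channel B carries more.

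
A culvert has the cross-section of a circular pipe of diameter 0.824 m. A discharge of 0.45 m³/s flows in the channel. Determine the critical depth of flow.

y_c = 0.4 m

At critical depth, Q² T / (g A³) = 1, i.e. A³/T = Q²/g = 0.45²/9.81 = 0.02064.
Try y = 0.48 m: A³/T = 0.04124 — over.
Try y = 0.4 m: A³/T = 0.02055 — matches.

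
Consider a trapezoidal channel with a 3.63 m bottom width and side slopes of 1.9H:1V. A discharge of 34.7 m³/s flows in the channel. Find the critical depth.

y_c = 1.59 m

At critical depth, Q² T / (g A³) = 1, i.e. A³/T = Q²/g = 34.7²/9.81 = 122.7.
Try y = 1.19 m: A³/T = 42.26 — short.
Try y = 1.79 m: A³/T = 191.1 — over.
Try y = 1.59 m: A³/T = 122.3 — close enough.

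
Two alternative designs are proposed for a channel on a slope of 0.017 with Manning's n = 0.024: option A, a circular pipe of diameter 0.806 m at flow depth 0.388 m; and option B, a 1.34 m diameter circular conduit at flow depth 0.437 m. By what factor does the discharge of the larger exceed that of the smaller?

1.9

Channel A: For a circular section of diameter D = 0.806 m at depth y = 0.388 m, the central angle is θ = 2 arccos(1 − 2y/D) = 3.067 rad. Then A = (D²/8)(θ − sin θ) = 0.243 m² and P = Dθ/2 = 1.236 m. Hydraulic radius R = A/P = 0.243/1.236 = 0.1966 m. Q_A = (1/0.024)·0.243·0.1966^(2/3)·√0.017 = 0.4464 m³/s.
Channel B: For a circular section of diameter D = 1.34 m at depth y = 0.437 m, the central angle is θ = 2 arccos(1 − 2y/D) = 2.431 rad. Then A = (D²/8)(θ − sin θ) = 0.3993 m² and P = Dθ/2 = 1.629 m. Hydraulic radius R = A/P = 0.3993/1.629 = 0.2451 m. Q_B = (1/0.024)·0.3993·0.2451^(2/3)·√0.017 = 0.8497 m³/s.
The larger discharge is 0.8497 m³/s and the smaller is 0.4464 m³/s; the ratio is 1.9.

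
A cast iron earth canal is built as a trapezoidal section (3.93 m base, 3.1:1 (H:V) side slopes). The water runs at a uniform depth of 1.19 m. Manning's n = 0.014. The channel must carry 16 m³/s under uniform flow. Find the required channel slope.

With bottom width b = 3.93 m and side slope z = 3.1: A = (b + zy)y = (3.93 + 3.1×1.19)×1.19 = 9.067 m²; P = b + 2y√(1+z²) = 3.93 + 2×1.19×3.257 = 11.68 m.
Hydraulic radius R = A/P = 9.067/11.68 = 0.7761 m.
From Manning's equation, S = [nQ / (1 A R^(2/3))]² = [0.014 × 16 / (1 × 9.067 × 0.7761^(2/3))]² = 0.000856.

S = 0.000856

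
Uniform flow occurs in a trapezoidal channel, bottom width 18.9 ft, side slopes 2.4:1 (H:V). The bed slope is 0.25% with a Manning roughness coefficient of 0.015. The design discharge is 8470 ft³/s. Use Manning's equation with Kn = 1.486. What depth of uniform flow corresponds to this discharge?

y_n = 10.9 ft

Manning's equation rearranged: A R^(2/3) = nQ / (1.486·√S) = 0.015 × 8470 / (1.486 × √0.0025) = 1710.
Try y = 12.5 ft: A R^(2/3) = 2297 — too large.
Try y = 7.96 ft: A R^(2/3) = 886.6 — too small.
Try y = 10.9 ft: A R^(2/3) = 1710 — ≈ 1710.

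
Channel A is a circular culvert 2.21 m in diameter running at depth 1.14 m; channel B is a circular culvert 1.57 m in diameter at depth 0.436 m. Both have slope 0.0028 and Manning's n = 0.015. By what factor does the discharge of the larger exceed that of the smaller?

Channel A: For a circular section of diameter D = 2.21 m at depth y = 1.14 m, the central angle is θ = 2 arccos(1 − 2y/D) = 3.205 rad. Then A = (D²/8)(θ − sin θ) = 1.995 m² and P = Dθ/2 = 3.541 m. Hydraulic radius R = A/P = 1.995/3.541 = 0.5634 m. Q_A = (1/0.015)·1.995·0.5634^(2/3)·√0.0028 = 4.802 m³/s.
Channel B: For a circular section of diameter D = 1.57 m at depth y = 0.436 m, the central angle is θ = 2 arccos(1 − 2y/D) = 2.22 rad. Then A = (D²/8)(θ − sin θ) = 0.4387 m² and P = Dθ/2 = 1.743 m. Hydraulic radius R = A/P = 0.4387/1.743 = 0.2517 m. Q_B = (1/0.015)·0.4387·0.2517^(2/3)·√0.0028 = 0.6169 m³/s.
The larger discharge is 4.802 m³/s and the smaller is 0.6169 m³/s; the ratio is 7.78.

7.78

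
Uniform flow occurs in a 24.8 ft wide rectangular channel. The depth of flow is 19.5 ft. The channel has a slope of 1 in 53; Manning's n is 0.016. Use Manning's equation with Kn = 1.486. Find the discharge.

Flow area A = b·y = 24.8 × 19.5 = 483.6 ft². Wetted perimeter P = b + 2y = 24.8 + 2×19.5 = 63.8 ft.
Hydraulic radius R = A/P = 483.6/63.8 = 7.58 ft.
Manning's equation: Q = (1.486/n) A R^(2/3) S^(1/2) = (1.486/0.016) × 483.6 × 7.58^(2/3) × 0.01887^(1/2) = 23800 ft³/s.

Q = 23800 ft³/s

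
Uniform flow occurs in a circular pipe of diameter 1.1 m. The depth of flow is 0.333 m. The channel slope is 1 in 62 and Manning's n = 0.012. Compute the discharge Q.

For a circular section of diameter D = 1.1 m at depth y = 0.333 m, the central angle is θ = 2 arccos(1 − 2y/D) = 2.33 rad. Then A = (D²/8)(θ − sin θ) = 0.2428 m² and P = Dθ/2 = 1.282 m.
Hydraulic radius R = A/P = 0.2428/1.282 = 0.1894 m.
Manning's equation: Q = (1/n) A R^(2/3) S^(1/2) = (1/0.012) × 0.2428 × 0.1894^(2/3) × 0.01613^(1/2) = 0.848 m³/s.

Q = 0.848 m³/s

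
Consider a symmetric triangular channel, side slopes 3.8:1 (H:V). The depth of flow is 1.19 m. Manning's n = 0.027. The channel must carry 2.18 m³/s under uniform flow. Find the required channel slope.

S = 0.00025

For a triangular section with side slope z = 3.8: A = zy² = 3.8×1.19² = 5.381 m²; P = 2y√(1+z²) = 2×1.19×3.929 = 9.352 m.
Hydraulic radius R = A/P = 5.381/9.352 = 0.5754 m.
From Manning's equation, S = [nQ / (1 A R^(2/3))]² = [0.027 × 2.18 / (1 × 5.381 × 0.5754^(2/3))]² = 0.00025.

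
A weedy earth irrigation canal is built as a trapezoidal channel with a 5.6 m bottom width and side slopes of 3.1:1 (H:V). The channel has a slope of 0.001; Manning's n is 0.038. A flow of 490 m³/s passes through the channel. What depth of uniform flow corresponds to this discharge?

Manning's equation rearranged: A R^(2/3) = nQ / (1·√S) = 0.038 × 490 / (√0.001) = 588.8.
Try y = 5.39 m: A R^(2/3) = 247.5 — low.
Try y = 8.45 m: A R^(2/3) = 724.7 — high.
Try y = 7.76 m: A R^(2/3) = 589.4 — close enough.

y_n = 7.76 m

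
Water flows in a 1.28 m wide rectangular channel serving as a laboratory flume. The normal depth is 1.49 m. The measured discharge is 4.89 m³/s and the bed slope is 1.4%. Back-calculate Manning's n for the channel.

n = 0.027

Flow area A = b·y = 1.28 × 1.49 = 1.907 m². Wetted perimeter P = b + 2y = 1.28 + 2×1.49 = 4.26 m.
Hydraulic radius R = A/P = 1.907/4.26 = 0.4477 m.
Rearranging Manning's equation: n = (1/Q) A R^(2/3) S^(1/2) = (1/4.89) × 1.907 × 0.4477^(2/3) × √0.014 = 0.027.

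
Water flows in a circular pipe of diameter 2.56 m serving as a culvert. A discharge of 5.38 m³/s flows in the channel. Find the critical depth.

y_c = 1.03 m

At critical depth, Q² T / (g A³) = 1, i.e. A³/T = Q²/g = 5.38²/9.81 = 2.95.
Trying y = 0.762 m: A³/T = 0.9056 — too small.
Trying y = 1.03 m: A³/T = 2.898 — close enough.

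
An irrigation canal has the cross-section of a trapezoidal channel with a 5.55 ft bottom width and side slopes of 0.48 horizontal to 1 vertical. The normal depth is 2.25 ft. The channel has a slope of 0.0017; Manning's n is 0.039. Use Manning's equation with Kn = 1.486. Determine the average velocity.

With bottom width b = 5.55 ft and side slope z = 0.48: A = (b + zy)y = (5.55 + 0.48×2.25)×2.25 = 14.92 ft²; P = b + 2y√(1+z²) = 5.55 + 2×2.25×1.109 = 10.54 ft.
Hydraulic radius R = A/P = 14.92/10.54 = 1.415 ft.
From Manning's equation, V = (1.486/n) R^(2/3) S^(1/2) = (1.486/0.039) × 1.415^(2/3) × 0.0017^(1/2) = 1.98 ft/s.

V = 1.98 ft/s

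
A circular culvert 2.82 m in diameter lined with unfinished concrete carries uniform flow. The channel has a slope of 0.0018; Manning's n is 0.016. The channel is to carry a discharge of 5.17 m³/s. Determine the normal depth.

y_n = 1.23 m

Manning's equation rearranged: A R^(2/3) = nQ / (1·√S) = 0.016 × 5.17 / (√0.0018) = 1.95.
Trying y = 1.44 m: A R^(2/3) = 2.563 — over.
Trying y = 0.936 m: A R^(2/3) = 1.176 — short.
Trying y = 1.23 m: A R^(2/3) = 1.95 — matches.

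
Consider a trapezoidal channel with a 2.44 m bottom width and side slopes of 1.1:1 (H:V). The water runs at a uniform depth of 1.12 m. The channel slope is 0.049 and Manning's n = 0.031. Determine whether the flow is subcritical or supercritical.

With bottom width b = 2.44 m and side slope z = 1.1: A = (b + zy)y = (2.44 + 1.1×1.12)×1.12 = 4.113 m²; P = b + 2y√(1+z²) = 2.44 + 2×1.12×1.487 = 5.77 m.
Hydraulic radius R = A/P = 4.113/5.77 = 0.7128 m.
V = (1/n) R^(2/3) √S = (1/0.031) × 0.7128^(2/3) × √0.049 = 5.698 m/s. Hydraulic depth D_h = A/T = 4.113/4.904 = 0.8386 m.
Froude number Fr = V/√(g·D_h) = 5.698/√(9.81×0.8386) = 1.99, which is greater than 1, so the flow is supercritical.

supercritical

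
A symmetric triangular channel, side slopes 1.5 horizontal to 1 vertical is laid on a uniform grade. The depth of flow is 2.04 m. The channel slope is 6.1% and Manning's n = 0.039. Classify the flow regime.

For a triangular section with side slope z = 1.5: A = zy² = 1.5×2.04² = 6.242 m²; P = 2y√(1+z²) = 2×2.04×1.803 = 7.355 m.
Hydraulic radius R = A/P = 6.242/7.355 = 0.8487 m.
V = (1/n) R^(2/3) √S = (1/0.039) × 0.8487^(2/3) × √0.061 = 5.677 m/s. Hydraulic depth D_h = A/T = 6.242/6.12 = 1.02 m.
Froude number Fr = V/√(g·D_h) = 5.677/√(9.81×1.02) = 1.79, which is greater than 1, so the flow is supercritical.

supercritical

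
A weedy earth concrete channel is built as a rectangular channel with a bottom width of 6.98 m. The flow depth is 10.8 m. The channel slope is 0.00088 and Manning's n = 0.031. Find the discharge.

Q = 138 m³/s

Flow area A = b·y = 6.98 × 10.8 = 75.38 m². Wetted perimeter P = b + 2y = 6.98 + 2×10.8 = 28.58 m.
Hydraulic radius R = A/P = 75.38/28.58 = 2.638 m.
Manning's equation: Q = (1/n) A R^(2/3) S^(1/2) = (1/0.031) × 75.38 × 2.638^(2/3) × 0.00088^(1/2) = 138 m³/s.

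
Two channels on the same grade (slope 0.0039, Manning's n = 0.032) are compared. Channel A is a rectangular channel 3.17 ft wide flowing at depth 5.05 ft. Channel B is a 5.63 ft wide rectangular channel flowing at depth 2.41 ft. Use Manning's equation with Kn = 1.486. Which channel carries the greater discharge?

Channel A: Flow area A = b·y = 3.17 × 5.05 = 16.01 ft². Wetted perimeter P = b + 2y = 3.17 + 2×5.05 = 13.27 ft. Hydraulic radius R = A/P = 16.01/13.27 = 1.206 ft. Q_A = (1.486/0.032)·16.01·1.206^(2/3)·√0.0039 = 52.61 ft³/s.
Channel B: Flow area A = b·y = 5.63 × 2.41 = 13.57 ft². Wetted perimeter P = b + 2y = 5.63 + 2×2.41 = 10.45 ft. Hydraulic radius R = A/P = 13.57/10.45 = 1.298 ft. Q_B = (1.486/0.032)·13.57·1.298^(2/3)·√0.0039 = 46.83 ft³/s.
Q_A = 52.61 ft³/s vs Q_B = 46.83 ft³/s, so channel A carries more.

channel A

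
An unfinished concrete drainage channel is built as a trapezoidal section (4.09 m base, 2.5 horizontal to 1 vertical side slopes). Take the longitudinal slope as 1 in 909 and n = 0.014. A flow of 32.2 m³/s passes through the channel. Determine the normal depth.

Manning's equation rearranged: A R^(2/3) = nQ / (1·√S) = 0.014 × 32.2 / (√0.0011) = 13.59.
At y = 1.23 m: A R^(2/3) = 7.737 — too small.
At y = 1.98 m: A R^(2/3) = 20.36 — too large.
At y = 1.63 m: A R^(2/3) = 13.61 — ≈ 13.59.

y_n = 1.63 m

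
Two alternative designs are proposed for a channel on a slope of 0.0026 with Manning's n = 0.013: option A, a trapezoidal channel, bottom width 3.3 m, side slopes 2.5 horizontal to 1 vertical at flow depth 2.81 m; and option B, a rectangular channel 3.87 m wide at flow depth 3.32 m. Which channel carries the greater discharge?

Channel A: With bottom width b = 3.3 m and side slope z = 2.5: A = (b + zy)y = (3.3 + 2.5×2.81)×2.81 = 29.01 m²; P = b + 2y√(1+z²) = 3.3 + 2×2.81×2.693 = 18.43 m. Hydraulic radius R = A/P = 29.01/18.43 = 1.574 m. Q_A = (1/0.013)·29.01·1.574^(2/3)·√0.0026 = 154 m³/s.
Channel B: Flow area A = b·y = 3.87 × 3.32 = 12.85 m². Wetted perimeter P = b + 2y = 3.87 + 2×3.32 = 10.51 m. Hydraulic radius R = A/P = 12.85/10.51 = 1.222 m. Q_B = (1/0.013)·12.85·1.222^(2/3)·√0.0026 = 57.62 m³/s.
Q_A = 154 m³/s vs Q_B = 57.62 m³/s, so channel A carries more.

channel A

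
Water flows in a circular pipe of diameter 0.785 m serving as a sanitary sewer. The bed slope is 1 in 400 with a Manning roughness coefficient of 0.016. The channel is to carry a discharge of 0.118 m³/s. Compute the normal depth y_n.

Manning's equation rearranged: A R^(2/3) = nQ / (1·√S) = 0.016 × 0.118 / (√0.0025) = 0.03776.
At y = 0.175 m: A R^(2/3) = 0.01781 — short.
At y = 0.257 m: A R^(2/3) = 0.03786 — ≈ 0.03776.

y_n = 0.257 m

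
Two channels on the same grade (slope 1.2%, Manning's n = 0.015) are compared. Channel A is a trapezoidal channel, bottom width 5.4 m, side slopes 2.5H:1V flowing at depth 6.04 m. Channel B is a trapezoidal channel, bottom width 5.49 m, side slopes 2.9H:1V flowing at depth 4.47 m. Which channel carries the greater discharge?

Channel A: With bottom width b = 5.4 m and side slope z = 2.5: A = (b + zy)y = (5.4 + 2.5×6.04)×6.04 = 123.8 m²; P = b + 2y√(1+z²) = 5.4 + 2×6.04×2.693 = 37.93 m. Hydraulic radius R = A/P = 123.8/37.93 = 3.265 m. Q_A = (1/0.015)·123.8·3.265^(2/3)·√0.012 = 1990 m³/s.
Channel B: With bottom width b = 5.49 m and side slope z = 2.9: A = (b + zy)y = (5.49 + 2.9×4.47)×4.47 = 82.48 m²; P = b + 2y√(1+z²) = 5.49 + 2×4.47×3.068 = 32.91 m. Hydraulic radius R = A/P = 82.48/32.91 = 2.506 m. Q_B = (1/0.015)·82.48·2.506^(2/3)·√0.012 = 1111 m³/s.
Q_A = 1990 m³/s vs Q_B = 1111 m³/s, so channel A carries more.

channel A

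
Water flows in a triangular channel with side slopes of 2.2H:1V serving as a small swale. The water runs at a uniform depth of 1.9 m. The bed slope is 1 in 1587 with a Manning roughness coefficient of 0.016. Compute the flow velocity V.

V = 1.42 m/s

For a triangular section with side slope z = 2.2: A = zy² = 2.2×1.9² = 7.942 m²; P = 2y√(1+z²) = 2×1.9×2.417 = 9.183 m.
Hydraulic radius R = A/P = 7.942/9.183 = 0.8648 m.
From Manning's equation, V = (1/n) R^(2/3) S^(1/2) = (1/0.016) × 0.8648^(2/3) × 0.0006301^(1/2) = 1.42 m/s.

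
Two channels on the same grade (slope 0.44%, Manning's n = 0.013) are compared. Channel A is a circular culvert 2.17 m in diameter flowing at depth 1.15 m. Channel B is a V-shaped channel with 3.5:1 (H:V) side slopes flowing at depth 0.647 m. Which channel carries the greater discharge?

Channel A: For a circular section of diameter D = 2.17 m at depth y = 1.15 m, the central angle is θ = 2 arccos(1 − 2y/D) = 3.261 rad. Then A = (D²/8)(θ − sin θ) = 1.99 m² and P = Dθ/2 = 3.539 m. Hydraulic radius R = A/P = 1.99/3.539 = 0.5624 m. Q_A = (1/0.013)·1.99·0.5624^(2/3)·√0.0044 = 6.919 m³/s.
Channel B: For a triangular section with side slope z = 3.5: A = zy² = 3.5×0.647² = 1.465 m²; P = 2y√(1+z²) = 2×0.647×3.64 = 4.71 m. Hydraulic radius R = A/P = 1.465/4.71 = 0.3111 m. Q_B = (1/0.013)·1.465·0.3111^(2/3)·√0.0044 = 3.432 m³/s.
Q_A = 6.919 m³/s vs Q_B = 3.432 m³/s, so channel A carries more.

channel A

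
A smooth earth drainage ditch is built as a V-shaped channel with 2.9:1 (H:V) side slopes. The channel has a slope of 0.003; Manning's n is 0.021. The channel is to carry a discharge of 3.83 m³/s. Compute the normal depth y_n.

y_n = 0.934 m

Manning's equation rearranged: A R^(2/3) = nQ / (1·√S) = 0.021 × 3.83 / (√0.003) = 1.468.
Trying y = 0.685 m: A R^(2/3) = 0.6416 — low.
Trying y = 1.13 m: A R^(2/3) = 2.438 — high.
Trying y = 0.934 m: A R^(2/3) = 1.467 — ≈ 1.468.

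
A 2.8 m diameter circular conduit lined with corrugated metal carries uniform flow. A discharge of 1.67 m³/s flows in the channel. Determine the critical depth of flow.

At critical depth, Q² T / (g A³) = 1, i.e. A³/T = Q²/g = 1.67²/9.81 = 0.2843.
Try y = 0.61 m: A³/T = 0.4204 — high.
Try y = 0.491 m: A³/T = 0.1796 — low.
Try y = 0.552 m: A³/T = 0.2843 — ≈ 0.2843.

y_c = 0.552 m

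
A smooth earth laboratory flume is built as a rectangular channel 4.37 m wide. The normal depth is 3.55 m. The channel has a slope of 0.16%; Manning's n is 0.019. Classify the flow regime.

Flow area A = b·y = 4.37 × 3.55 = 15.51 m². Wetted perimeter P = b + 2y = 4.37 + 2×3.55 = 11.47 m.
Hydraulic radius R = A/P = 15.51/11.47 = 1.353 m.
V = (1/n) R^(2/3) √S = (1/0.019) × 1.353^(2/3) × √0.0016 = 2.575 m/s. Hydraulic depth D_h = A/T = 15.51/4.37 = 3.55 m.
Froude number Fr = V/√(g·D_h) = 2.575/√(9.81×3.55) = 0.436, which is less than 1, so the flow is subcritical.

subcritical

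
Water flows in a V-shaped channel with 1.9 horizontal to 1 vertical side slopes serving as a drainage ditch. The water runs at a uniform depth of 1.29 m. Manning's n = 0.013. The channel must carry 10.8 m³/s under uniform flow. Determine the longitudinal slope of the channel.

S = 0.00416

For a triangular section with side slope z = 1.9: A = zy² = 1.9×1.29² = 3.162 m²; P = 2y√(1+z²) = 2×1.29×2.147 = 5.539 m.
Hydraulic radius R = A/P = 3.162/5.539 = 0.5708 m.
From Manning's equation, S = [nQ / (1 A R^(2/3))]² = [0.013 × 10.8 / (1 × 3.162 × 0.5708^(2/3))]² = 0.00416.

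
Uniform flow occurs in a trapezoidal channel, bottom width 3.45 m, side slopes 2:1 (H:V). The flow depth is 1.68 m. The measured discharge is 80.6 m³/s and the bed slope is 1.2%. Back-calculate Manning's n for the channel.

n = 0.016

With bottom width b = 3.45 m and side slope z = 2: A = (b + zy)y = (3.45 + 2×1.68)×1.68 = 11.44 m²; P = b + 2y√(1+z²) = 3.45 + 2×1.68×2.236 = 10.96 m.
Hydraulic radius R = A/P = 11.44/10.96 = 1.044 m.
Rearranging Manning's equation: n = (1/Q) A R^(2/3) S^(1/2) = (1/80.6) × 11.44 × 1.044^(2/3) × √0.012 = 0.016.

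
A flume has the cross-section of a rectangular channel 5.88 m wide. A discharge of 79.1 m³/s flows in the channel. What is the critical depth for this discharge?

For a rectangular channel, critical depth y_c = (q²/g)^(1/3) where q = Q/b = 79.1/5.88 = 13.45 m²/s.
So y_c = (13.45²/9.81)^(1/3) = 2.64 m.

y_c = 2.64 m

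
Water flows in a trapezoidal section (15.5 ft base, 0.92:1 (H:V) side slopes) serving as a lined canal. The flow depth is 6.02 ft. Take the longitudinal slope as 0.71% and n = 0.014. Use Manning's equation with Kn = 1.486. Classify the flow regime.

supercritical

With bottom width b = 15.5 ft and side slope z = 0.92: A = (b + zy)y = (15.5 + 0.92×6.02)×6.02 = 126.7 ft²; P = b + 2y√(1+z²) = 15.5 + 2×6.02×1.359 = 31.86 ft.
Hydraulic radius R = A/P = 126.7/31.86 = 3.975 ft.
V = (1.486/n) R^(2/3) √S = (1.486/0.014) × 3.975^(2/3) × √0.0071 = 22.44 ft/s. Hydraulic depth D_h = A/T = 126.7/26.58 = 4.765 ft.
Froude number Fr = V/√(g·D_h) = 22.44/√(32.2×4.765) = 1.81, which is greater than 1, so the flow is supercritical.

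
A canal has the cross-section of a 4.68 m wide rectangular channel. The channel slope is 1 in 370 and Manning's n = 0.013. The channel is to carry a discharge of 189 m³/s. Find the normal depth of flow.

Manning's equation rearranged: A R^(2/3) = nQ / (1·√S) = 0.013 × 189 / (√0.002703) = 47.26.
Trying y = 7.61 m: A R^(2/3) = 52.5 — high.
Trying y = 4.75 m: A R^(2/3) = 30 — low.
Trying y = 6.95 m: A R^(2/3) = 47.24 — ≈ 47.26.

y_n = 6.95 m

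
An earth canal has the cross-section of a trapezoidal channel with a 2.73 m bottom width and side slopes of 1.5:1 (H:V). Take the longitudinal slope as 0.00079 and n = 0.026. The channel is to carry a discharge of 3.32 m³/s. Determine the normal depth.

Manning's equation rearranged: A R^(2/3) = nQ / (1·√S) = 0.026 × 3.32 / (√0.00079) = 3.071.
At y = 1.05 m: A R^(2/3) = 3.542 — too large.
At y = 0.736 m: A R^(2/3) = 1.834 — too small.
At y = 0.973 m: A R^(2/3) = 3.07 — matches.

y_n = 0.973 m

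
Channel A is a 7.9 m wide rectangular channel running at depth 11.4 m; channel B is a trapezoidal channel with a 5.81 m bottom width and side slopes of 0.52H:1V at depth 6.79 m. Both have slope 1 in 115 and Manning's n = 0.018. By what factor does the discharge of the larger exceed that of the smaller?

1.4

Channel A: Flow area A = b·y = 7.9 × 11.4 = 90.06 m². Wetted perimeter P = b + 2y = 7.9 + 2×11.4 = 30.7 m. Hydraulic radius R = A/P = 90.06/30.7 = 2.934 m. Q_A = (1/0.018)·90.06·2.934^(2/3)·√0.008696 = 956.1 m³/s.
Channel B: With bottom width b = 5.81 m and side slope z = 0.52: A = (b + zy)y = (5.81 + 0.52×6.79)×6.79 = 63.42 m²; P = b + 2y√(1+z²) = 5.81 + 2×6.79×1.127 = 21.12 m. Hydraulic radius R = A/P = 63.42/21.12 = 3.004 m. Q_B = (1/0.018)·63.42·3.004^(2/3)·√0.008696 = 684 m³/s.
The larger discharge is 956.1 m³/s and the smaller is 684 m³/s; the ratio is 1.4.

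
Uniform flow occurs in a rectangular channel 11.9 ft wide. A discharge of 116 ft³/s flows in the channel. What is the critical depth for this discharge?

For a rectangular channel, critical depth y_c = (q²/g)^(1/3) where q = Q/b = 116/11.9 = 9.748 ft²/s.
So y_c = (9.748²/32.2)^(1/3) = 1.43 ft.

y_c = 1.43 ft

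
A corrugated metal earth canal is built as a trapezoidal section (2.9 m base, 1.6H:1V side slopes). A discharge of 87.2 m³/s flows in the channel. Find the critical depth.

At critical depth, Q² T / (g A³) = 1, i.e. A³/T = Q²/g = 87.2²/9.81 = 775.1.
Try y = 2.54 m: A³/T = 501.9 — short.
Try y = 2.83 m: A³/T = 776.9 — ≈ 775.1.

y_c = 2.83 m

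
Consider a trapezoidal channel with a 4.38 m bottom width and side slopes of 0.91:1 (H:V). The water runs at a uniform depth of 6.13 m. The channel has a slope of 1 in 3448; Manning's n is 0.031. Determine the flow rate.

With bottom width b = 4.38 m and side slope z = 0.91: A = (b + zy)y = (4.38 + 0.91×6.13)×6.13 = 61.04 m²; P = b + 2y√(1+z²) = 4.38 + 2×6.13×1.352 = 20.96 m.
Hydraulic radius R = A/P = 61.04/20.96 = 2.913 m.
Manning's equation: Q = (1/n) A R^(2/3) S^(1/2) = (1/0.031) × 61.04 × 2.913^(2/3) × 0.00029^(1/2) = 68.4 m³/s.

Q = 68.4 m³/s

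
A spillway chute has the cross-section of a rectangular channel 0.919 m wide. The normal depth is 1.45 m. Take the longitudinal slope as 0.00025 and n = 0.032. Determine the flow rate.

Flow area A = b·y = 0.919 × 1.45 = 1.333 m². Wetted perimeter P = b + 2y = 0.919 + 2×1.45 = 3.819 m.
Hydraulic radius R = A/P = 1.333/3.819 = 0.3489 m.
Manning's equation: Q = (1/n) A R^(2/3) S^(1/2) = (1/0.032) × 1.333 × 0.3489^(2/3) × 0.00025^(1/2) = 0.326 m³/s.

Q = 0.326 m³/s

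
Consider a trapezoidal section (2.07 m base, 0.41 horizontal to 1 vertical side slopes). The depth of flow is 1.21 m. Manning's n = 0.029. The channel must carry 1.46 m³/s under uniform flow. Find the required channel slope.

S = 0.000322

With bottom width b = 2.07 m and side slope z = 0.41: A = (b + zy)y = (2.07 + 0.41×1.21)×1.21 = 3.105 m²; P = b + 2y√(1+z²) = 2.07 + 2×1.21×1.081 = 4.686 m.
Hydraulic radius R = A/P = 3.105/4.686 = 0.6627 m.
From Manning's equation, S = [nQ / (1 A R^(2/3))]² = [0.029 × 1.46 / (1 × 3.105 × 0.6627^(2/3))]² = 0.000322.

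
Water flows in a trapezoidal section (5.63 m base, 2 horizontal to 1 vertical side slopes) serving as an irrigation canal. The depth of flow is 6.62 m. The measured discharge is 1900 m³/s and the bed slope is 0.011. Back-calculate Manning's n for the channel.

n = 0.016

With bottom width b = 5.63 m and side slope z = 2: A = (b + zy)y = (5.63 + 2×6.62)×6.62 = 124.9 m²; P = b + 2y√(1+z²) = 5.63 + 2×6.62×2.236 = 35.24 m.
Hydraulic radius R = A/P = 124.9/35.24 = 3.545 m.
Rearranging Manning's equation: n = (1/Q) A R^(2/3) S^(1/2) = (1/1900) × 124.9 × 3.545^(2/3) × √0.011 = 0.016.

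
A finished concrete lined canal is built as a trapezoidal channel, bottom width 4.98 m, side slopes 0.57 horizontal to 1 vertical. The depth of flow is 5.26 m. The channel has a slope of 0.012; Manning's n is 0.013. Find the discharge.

Q = 644 m³/s

With bottom width b = 4.98 m and side slope z = 0.57: A = (b + zy)y = (4.98 + 0.57×5.26)×5.26 = 41.97 m²; P = b + 2y√(1+z²) = 4.98 + 2×5.26×1.151 = 17.09 m.
Hydraulic radius R = A/P = 41.97/17.09 = 2.456 m.
Manning's equation: Q = (1/n) A R^(2/3) S^(1/2) = (1/0.013) × 41.97 × 2.456^(2/3) × 0.012^(1/2) = 644 m³/s.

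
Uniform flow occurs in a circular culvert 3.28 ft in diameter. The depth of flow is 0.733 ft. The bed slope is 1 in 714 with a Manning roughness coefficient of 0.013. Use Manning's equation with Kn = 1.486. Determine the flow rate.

For a circular section of diameter D = 3.28 ft at depth y = 0.733 ft, the central angle is θ = 2 arccos(1 − 2y/D) = 1.97 rad. Then A = (D²/8)(θ − sin θ) = 1.409 ft² and P = Dθ/2 = 3.23 ft.
Hydraulic radius R = A/P = 1.409/3.23 = 0.4363 ft.
Manning's equation: Q = (1.486/n) A R^(2/3) S^(1/2) = (1.486/0.013) × 1.409 × 0.4363^(2/3) × 0.001401^(1/2) = 3.47 ft³/s.

Q = 3.47 ft³/s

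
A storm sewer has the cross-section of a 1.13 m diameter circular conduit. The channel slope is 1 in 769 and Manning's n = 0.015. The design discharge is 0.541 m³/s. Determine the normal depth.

Manning's equation rearranged: A R^(2/3) = nQ / (1·√S) = 0.015 × 0.541 / (√0.0013) = 0.225.
Trying y = 0.509 m: A R^(2/3) = 0.1802 — short.
Trying y = 0.679 m: A R^(2/3) = 0.2907 — over.
Trying y = 0.579 m: A R^(2/3) = 0.225 — matches.

y_n = 0.579 m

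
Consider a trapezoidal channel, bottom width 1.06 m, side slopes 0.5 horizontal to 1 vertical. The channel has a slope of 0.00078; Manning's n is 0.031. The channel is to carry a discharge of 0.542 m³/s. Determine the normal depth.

y_n = 0.768 m

Manning's equation rearranged: A R^(2/3) = nQ / (1·√S) = 0.031 × 0.542 / (√0.00078) = 0.6016.
Try y = 0.651 m: A R^(2/3) = 0.4552 — short.
Try y = 0.768 m: A R^(2/3) = 0.6014 — ≈ 0.6016.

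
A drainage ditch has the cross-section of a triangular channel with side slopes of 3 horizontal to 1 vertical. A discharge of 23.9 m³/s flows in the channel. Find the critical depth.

At critical depth, Q² T / (g A³) = 1, i.e. A³/T = Q²/g = 23.9²/9.81 = 58.23.
At y = 1.28 m: A³/T = 15.46 — low.
At y = 2.13 m: A³/T = 197.3 — high.
At y = 1.67 m: A³/T = 58.45 — ≈ 58.23.

y_c = 1.67 m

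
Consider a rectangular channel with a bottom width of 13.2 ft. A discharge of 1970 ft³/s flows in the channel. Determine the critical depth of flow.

For a rectangular channel, critical depth y_c = (q²/g)^(1/3) where q = Q/b = 1970/13.2 = 149.2 ft²/s.
So y_c = (149.2²/32.2)^(1/3) = 8.84 ft.

y_c = 8.84 ft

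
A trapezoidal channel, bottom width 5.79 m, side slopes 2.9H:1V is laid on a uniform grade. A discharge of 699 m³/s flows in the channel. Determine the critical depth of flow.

At critical depth, Q² T / (g A³) = 1, i.e. A³/T = Q²/g = 699²/9.81 = 49810.
Trying y = 6.12 m: A³/T = 72400 — over.
Trying y = 4.33 m: A³/T = 16220 — short.
Trying y = 5.62 m: A³/T = 49830 — close enough.

y_c = 5.62 m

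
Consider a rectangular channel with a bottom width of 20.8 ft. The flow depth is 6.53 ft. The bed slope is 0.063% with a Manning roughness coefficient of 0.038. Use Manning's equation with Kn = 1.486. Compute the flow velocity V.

V = 2.48 ft/s

Flow area A = b·y = 20.8 × 6.53 = 135.8 ft². Wetted perimeter P = b + 2y = 20.8 + 2×6.53 = 33.86 ft.
Hydraulic radius R = A/P = 135.8/33.86 = 4.011 ft.
From Manning's equation, V = (1.486/n) R^(2/3) S^(1/2) = (1.486/0.038) × 4.011^(2/3) × 0.00063^(1/2) = 2.48 ft/s.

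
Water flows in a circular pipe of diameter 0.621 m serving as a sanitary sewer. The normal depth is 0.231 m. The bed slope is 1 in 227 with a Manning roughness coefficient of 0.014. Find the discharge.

For a circular section of diameter D = 0.621 m at depth y = 0.231 m, the central angle is θ = 2 arccos(1 − 2y/D) = 2.624 rad. Then A = (D²/8)(θ − sin θ) = 0.1026 m² and P = Dθ/2 = 0.8147 m.
Hydraulic radius R = A/P = 0.1026/0.8147 = 0.126 m.
Manning's equation: Q = (1/n) A R^(2/3) S^(1/2) = (1/0.014) × 0.1026 × 0.126^(2/3) × 0.004405^(1/2) = 0.122 m³/s.

Q = 0.122 m³/s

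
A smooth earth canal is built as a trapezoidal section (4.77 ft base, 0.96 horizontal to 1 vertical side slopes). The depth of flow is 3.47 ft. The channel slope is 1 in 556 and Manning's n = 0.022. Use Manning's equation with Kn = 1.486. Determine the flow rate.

With bottom width b = 4.77 ft and side slope z = 0.96: A = (b + zy)y = (4.77 + 0.96×3.47)×3.47 = 28.11 ft²; P = b + 2y√(1+z²) = 4.77 + 2×3.47×1.386 = 14.39 ft.
Hydraulic radius R = A/P = 28.11/14.39 = 1.953 ft.
Manning's equation: Q = (1.486/n) A R^(2/3) S^(1/2) = (1.486/0.022) × 28.11 × 1.953^(2/3) × 0.001799^(1/2) = 126 ft³/s.

Q = 126 ft³/s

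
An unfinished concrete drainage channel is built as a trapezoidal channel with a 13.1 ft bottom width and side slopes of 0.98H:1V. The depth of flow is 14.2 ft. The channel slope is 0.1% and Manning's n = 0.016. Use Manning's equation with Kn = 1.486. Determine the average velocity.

V = 11 ft/s

With bottom width b = 13.1 ft and side slope z = 0.98: A = (b + zy)y = (13.1 + 0.98×14.2)×14.2 = 383.6 ft²; P = b + 2y√(1+z²) = 13.1 + 2×14.2×1.4 = 52.86 ft.
Hydraulic radius R = A/P = 383.6/52.86 = 7.257 ft.
From Manning's equation, V = (1.486/n) R^(2/3) S^(1/2) = (1.486/0.016) × 7.257^(2/3) × 0.001^(1/2) = 11 ft/s.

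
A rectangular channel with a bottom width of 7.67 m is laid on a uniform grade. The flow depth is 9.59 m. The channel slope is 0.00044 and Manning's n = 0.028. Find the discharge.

Flow area A = b·y = 7.67 × 9.59 = 73.56 m². Wetted perimeter P = b + 2y = 7.67 + 2×9.59 = 26.85 m.
Hydraulic radius R = A/P = 73.56/26.85 = 2.739 m.
Manning's equation: Q = (1/n) A R^(2/3) S^(1/2) = (1/0.028) × 73.56 × 2.739^(2/3) × 0.00044^(1/2) = 108 m³/s.

Q = 108 m³/s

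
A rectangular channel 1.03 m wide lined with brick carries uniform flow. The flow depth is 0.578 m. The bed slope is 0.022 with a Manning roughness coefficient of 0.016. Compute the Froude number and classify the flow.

Flow area A = b·y = 1.03 × 0.578 = 0.5953 m². Wetted perimeter P = b + 2y = 1.03 + 2×0.578 = 2.186 m.
Hydraulic radius R = A/P = 0.5953/2.186 = 0.2723 m.
V = (1/n) R^(2/3) √S = (1/0.016) × 0.2723^(2/3) × √0.022 = 3.895 m/s. Hydraulic depth D_h = A/T = 0.5953/1.03 = 0.578 m.
Froude number Fr = V/√(g·D_h) = 3.895/√(9.81×0.578) = 1.64, which is greater than 1, so the flow is supercritical.

supercritical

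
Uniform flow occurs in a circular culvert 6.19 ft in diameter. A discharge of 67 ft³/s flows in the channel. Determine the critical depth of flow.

y_c = 2.16 ft

At critical depth, Q² T / (g A³) = 1, i.e. A³/T = Q²/g = 67²/32.2 = 139.4.
Trying y = 1.93 ft: A³/T = 89.6 — too small.
Trying y = 2.51 ft: A³/T = 246.8 — too large.
Trying y = 2.16 ft: A³/T = 138.4 — matches.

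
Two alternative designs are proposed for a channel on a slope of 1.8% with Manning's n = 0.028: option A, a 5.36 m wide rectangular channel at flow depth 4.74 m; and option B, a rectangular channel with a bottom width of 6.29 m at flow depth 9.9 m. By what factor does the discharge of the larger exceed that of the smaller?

Channel A: Flow area A = b·y = 5.36 × 4.74 = 25.41 m². Wetted perimeter P = b + 2y = 5.36 + 2×4.74 = 14.84 m. Hydraulic radius R = A/P = 25.41/14.84 = 1.712 m. Q_A = (1/0.028)·25.41·1.712^(2/3)·√0.018 = 174.2 m³/s.
Channel B: Flow area A = b·y = 6.29 × 9.9 = 62.27 m². Wetted perimeter P = b + 2y = 6.29 + 2×9.9 = 26.09 m. Hydraulic radius R = A/P = 62.27/26.09 = 2.387 m. Q_B = (1/0.028)·62.27·2.387^(2/3)·√0.018 = 532.9 m³/s.
The larger discharge is 532.9 m³/s and the smaller is 174.2 m³/s; the ratio is 3.06.

3.06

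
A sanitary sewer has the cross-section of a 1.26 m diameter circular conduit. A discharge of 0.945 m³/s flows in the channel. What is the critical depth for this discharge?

At critical depth, Q² T / (g A³) = 1, i.e. A³/T = Q²/g = 0.945²/9.81 = 0.09103.
At y = 0.617 m: A³/T = 0.1776 — over.
At y = 0.458 m: A³/T = 0.05663 — short.
At y = 0.518 m: A³/T = 0.09092 — matches.

y_c = 0.518 m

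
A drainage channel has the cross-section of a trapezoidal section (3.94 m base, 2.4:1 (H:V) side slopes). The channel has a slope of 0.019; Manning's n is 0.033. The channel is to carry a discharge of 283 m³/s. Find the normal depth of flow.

y_n = 3.51 m

Manning's equation rearranged: A R^(2/3) = nQ / (1·√S) = 0.033 × 283 / (√0.019) = 67.75.
Trying y = 3.81 m: A R^(2/3) = 81.72 — high.
Trying y = 2.81 m: A R^(2/3) = 41.38 — low.
Trying y = 3.51 m: A R^(2/3) = 67.87 — ≈ 67.75.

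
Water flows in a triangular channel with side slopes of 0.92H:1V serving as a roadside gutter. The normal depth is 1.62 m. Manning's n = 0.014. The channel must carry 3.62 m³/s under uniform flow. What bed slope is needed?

S = 0.000982

For a triangular section with side slope z = 0.92: A = zy² = 0.92×1.62² = 2.414 m²; P = 2y√(1+z²) = 2×1.62×1.359 = 4.403 m.
Hydraulic radius R = A/P = 2.414/4.403 = 0.5484 m.
From Manning's equation, S = [nQ / (1 A R^(2/3))]² = [0.014 × 3.62 / (1 × 2.414 × 0.5484^(2/3))]² = 0.000982.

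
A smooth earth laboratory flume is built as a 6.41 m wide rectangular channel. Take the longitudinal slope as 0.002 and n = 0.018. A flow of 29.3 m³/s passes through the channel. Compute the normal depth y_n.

y_n = 1.71 m

Manning's equation rearranged: A R^(2/3) = nQ / (1·√S) = 0.018 × 29.3 / (√0.002) = 11.79.
Trying y = 2.17 m: A R^(2/3) = 16.52 — too large.
Trying y = 1.71 m: A R^(2/3) = 11.79 — ≈ 11.79.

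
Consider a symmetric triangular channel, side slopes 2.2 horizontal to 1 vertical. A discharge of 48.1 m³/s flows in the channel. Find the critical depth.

y_c = 2.5 m

At critical depth, Q² T / (g A³) = 1, i.e. A³/T = Q²/g = 48.1²/9.81 = 235.8.
Try y = 2.01 m: A³/T = 79.4 — low.
Try y = 3.08 m: A³/T = 670.8 — high.
Try y = 2.5 m: A³/T = 236.3 — close enough.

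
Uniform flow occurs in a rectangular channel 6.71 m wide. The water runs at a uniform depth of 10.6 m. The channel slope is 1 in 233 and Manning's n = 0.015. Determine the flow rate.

Q = 580 m³/s

Flow area A = b·y = 6.71 × 10.6 = 71.13 m². Wetted perimeter P = b + 2y = 6.71 + 2×10.6 = 27.91 m.
Hydraulic radius R = A/P = 71.13/27.91 = 2.548 m.
Manning's equation: Q = (1/n) A R^(2/3) S^(1/2) = (1/0.015) × 71.13 × 2.548^(2/3) × 0.004292^(1/2) = 580 m³/s.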